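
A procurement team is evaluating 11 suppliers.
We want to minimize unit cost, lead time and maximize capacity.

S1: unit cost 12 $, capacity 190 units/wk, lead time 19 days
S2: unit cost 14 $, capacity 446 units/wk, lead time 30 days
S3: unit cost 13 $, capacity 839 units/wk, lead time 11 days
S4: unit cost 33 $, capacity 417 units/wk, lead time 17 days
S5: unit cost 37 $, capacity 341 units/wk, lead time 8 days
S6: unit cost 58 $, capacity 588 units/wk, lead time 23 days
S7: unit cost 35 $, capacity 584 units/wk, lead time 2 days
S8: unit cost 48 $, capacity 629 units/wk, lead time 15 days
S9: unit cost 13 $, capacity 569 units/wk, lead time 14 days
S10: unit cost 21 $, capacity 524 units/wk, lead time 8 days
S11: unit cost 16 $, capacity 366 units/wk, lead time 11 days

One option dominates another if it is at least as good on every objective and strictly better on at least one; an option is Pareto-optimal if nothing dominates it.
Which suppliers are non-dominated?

S1, S3, S7, S10

S1: not dominated (best unit cost).
S2: dominated by S3 (unit cost 13≤14, capacity 839≥446, lead time 11≤30).
S3: not dominated (best capacity).
S4: dominated by S3 (unit cost 13≤33, capacity 839≥417, lead time 11≤17).
S5: dominated by S7 (unit cost 35≤37, capacity 584≥341, lead time 2≤8).
S6: dominated by S3 (unit cost 13≤58, capacity 839≥588, lead time 11≤23).
S7: not dominated (best lead time).
S8: dominated by S3 (unit cost 13≤48, capacity 839≥629, lead time 11≤15).
S9: dominated by S3 (unit cost 13≤13, capacity 839≥569, lead time 11≤14).
S10: not dominated.
S11: dominated by S3 (unit cost 13≤16, capacity 839≥366, lead time 11≤11).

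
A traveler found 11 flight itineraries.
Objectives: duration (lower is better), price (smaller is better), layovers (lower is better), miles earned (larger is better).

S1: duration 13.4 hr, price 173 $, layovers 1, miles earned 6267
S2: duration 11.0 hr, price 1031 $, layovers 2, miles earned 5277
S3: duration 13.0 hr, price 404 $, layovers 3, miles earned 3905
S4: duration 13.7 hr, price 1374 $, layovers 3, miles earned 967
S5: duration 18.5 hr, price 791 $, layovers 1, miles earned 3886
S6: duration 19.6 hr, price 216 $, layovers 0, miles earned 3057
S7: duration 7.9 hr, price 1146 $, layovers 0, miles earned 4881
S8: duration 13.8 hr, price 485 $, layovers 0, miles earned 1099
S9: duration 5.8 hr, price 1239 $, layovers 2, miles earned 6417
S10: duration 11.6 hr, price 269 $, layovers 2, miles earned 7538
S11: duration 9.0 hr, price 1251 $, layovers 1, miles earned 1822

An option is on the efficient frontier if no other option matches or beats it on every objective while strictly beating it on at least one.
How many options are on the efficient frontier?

S1: not dominated (best price).
S2: not dominated.
S3: dominated by S10 (duration 11.6≤13.0, price 269≤404, layovers 2≤3, miles earned 7538≥3905).
S4: dominated by S1 (duration 13.4≤13.7, price 173≤1374, layovers 1≤3, miles earned 6267≥967).
S5: dominated by S1 (duration 13.4≤18.5, price 173≤791, layovers 1≤1, miles earned 6267≥3886).
S6: not dominated.
S7: not dominated.
S8: not dominated.
S9: not dominated (best duration).
S10: not dominated (best miles earned).
S11: dominated by S7 (duration 7.9≤9.0, price 1146≤1251, layovers 0≤1, miles earned 4881≥1822).
Pareto-optimal: S1, S2, S6, S7, S8, S9, S10 → 7.

7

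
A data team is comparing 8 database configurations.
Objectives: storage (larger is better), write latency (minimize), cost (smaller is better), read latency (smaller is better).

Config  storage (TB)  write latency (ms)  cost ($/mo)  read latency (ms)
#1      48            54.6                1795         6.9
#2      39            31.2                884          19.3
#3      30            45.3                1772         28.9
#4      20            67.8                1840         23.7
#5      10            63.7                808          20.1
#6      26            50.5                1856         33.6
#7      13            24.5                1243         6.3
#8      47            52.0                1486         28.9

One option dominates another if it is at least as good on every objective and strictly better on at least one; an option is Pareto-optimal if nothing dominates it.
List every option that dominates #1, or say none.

#2: worse on storage (39 vs 48).
#3: worse on storage (30 vs 48).
#4: worse on storage (20 vs 48).
#5: worse on storage (10 vs 48).
#6: worse on storage (26 vs 48).
#7: worse on storage (13 vs 48).
#8: worse on storage (47 vs 48).
No option dominates #1.

none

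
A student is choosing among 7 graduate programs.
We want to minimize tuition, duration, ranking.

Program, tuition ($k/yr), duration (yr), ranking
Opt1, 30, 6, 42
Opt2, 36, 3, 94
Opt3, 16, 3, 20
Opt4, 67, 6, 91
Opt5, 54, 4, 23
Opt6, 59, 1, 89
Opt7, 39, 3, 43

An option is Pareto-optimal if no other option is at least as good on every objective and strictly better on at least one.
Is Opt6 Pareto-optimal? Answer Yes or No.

Opt1: worse on duration (6 vs 1).
Opt2: worse on duration (3 vs 1).
Opt3: worse on duration (3 vs 1).
Opt4: worse on tuition (67 vs 59).
Opt5: worse on duration (4 vs 1).
Opt7: worse on duration (3 vs 1).
No option is at least as good as Opt6 on every objective and strictly better on one.

Yes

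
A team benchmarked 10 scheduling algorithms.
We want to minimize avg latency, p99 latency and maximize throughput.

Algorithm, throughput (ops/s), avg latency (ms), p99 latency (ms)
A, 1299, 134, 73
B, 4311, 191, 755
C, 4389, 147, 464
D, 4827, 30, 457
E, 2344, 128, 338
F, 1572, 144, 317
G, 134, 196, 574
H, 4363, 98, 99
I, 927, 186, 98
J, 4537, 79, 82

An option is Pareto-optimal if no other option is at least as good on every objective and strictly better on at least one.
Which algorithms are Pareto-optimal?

A, D, J

A: not dominated (best p99 latency).
B: dominated by C (throughput 4389≥4311, avg latency 147≤191, p99 latency 464≤755).
C: dominated by D (throughput 4827≥4389, avg latency 30≤147, p99 latency 457≤464).
D: not dominated (best throughput).
E: dominated by H (throughput 4363≥2344, avg latency 98≤128, p99 latency 99≤338).
F: dominated by H (throughput 4363≥1572, avg latency 98≤144, p99 latency 99≤317).
G: dominated by A (throughput 1299≥134, avg latency 134≤196, p99 latency 73≤574).
H: dominated by J (throughput 4537≥4363, avg latency 79≤98, p99 latency 82≤99).
I: dominated by A (throughput 1299≥927, avg latency 134≤186, p99 latency 73≤98).
J: not dominated.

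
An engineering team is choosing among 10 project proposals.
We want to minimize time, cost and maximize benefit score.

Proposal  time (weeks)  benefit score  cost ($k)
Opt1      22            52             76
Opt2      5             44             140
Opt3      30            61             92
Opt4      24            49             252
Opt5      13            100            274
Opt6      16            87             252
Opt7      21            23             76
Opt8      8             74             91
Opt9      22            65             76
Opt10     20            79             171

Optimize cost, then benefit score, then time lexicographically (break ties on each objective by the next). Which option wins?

Opt9

First minimize cost: best is 76, kept {Opt1, Opt7, Opt9}.
Then maximize benefit score: best is 65, kept {Opt9}.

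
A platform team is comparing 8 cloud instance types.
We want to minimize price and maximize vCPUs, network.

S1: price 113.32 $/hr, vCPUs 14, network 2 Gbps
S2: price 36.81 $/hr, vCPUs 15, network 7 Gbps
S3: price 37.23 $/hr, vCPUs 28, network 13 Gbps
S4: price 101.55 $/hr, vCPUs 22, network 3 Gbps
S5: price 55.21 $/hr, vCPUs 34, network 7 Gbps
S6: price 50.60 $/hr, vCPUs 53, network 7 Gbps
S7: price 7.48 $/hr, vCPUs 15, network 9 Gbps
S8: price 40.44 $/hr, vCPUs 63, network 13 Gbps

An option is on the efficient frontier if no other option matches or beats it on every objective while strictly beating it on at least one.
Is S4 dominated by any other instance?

Yes

S3 vs S4: price 37.23≤101.55, vCPUs 28≥22, network 13≥3 — S3 is at least as good on every objective and strictly better on at least one, so S3 dominates S4.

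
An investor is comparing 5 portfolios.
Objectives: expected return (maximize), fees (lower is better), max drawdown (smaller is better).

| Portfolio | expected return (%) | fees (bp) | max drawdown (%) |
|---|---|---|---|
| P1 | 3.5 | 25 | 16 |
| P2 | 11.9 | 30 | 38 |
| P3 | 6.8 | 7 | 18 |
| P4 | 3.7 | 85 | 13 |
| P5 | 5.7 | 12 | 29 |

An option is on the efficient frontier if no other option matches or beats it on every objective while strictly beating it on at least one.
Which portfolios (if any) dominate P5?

P3: expected return 6.8≥5.7, fees 7≤12, max drawdown 18≤29 — dominates P5.
Others (P1, P2, P4) are each worse than P5 on at least one objective.

P3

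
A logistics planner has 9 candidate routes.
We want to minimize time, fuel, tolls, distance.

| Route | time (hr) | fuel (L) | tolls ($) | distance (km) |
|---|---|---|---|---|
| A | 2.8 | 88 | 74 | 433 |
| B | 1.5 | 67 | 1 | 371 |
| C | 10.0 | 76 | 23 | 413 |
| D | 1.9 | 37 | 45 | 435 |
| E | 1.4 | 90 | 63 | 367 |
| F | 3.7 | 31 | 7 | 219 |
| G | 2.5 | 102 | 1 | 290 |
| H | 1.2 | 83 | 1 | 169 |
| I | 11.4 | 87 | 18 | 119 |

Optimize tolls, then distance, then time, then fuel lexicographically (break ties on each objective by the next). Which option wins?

First minimize tolls: best is 1, kept {B, G, H}.
Then minimize distance: best is 169, kept {H}.

H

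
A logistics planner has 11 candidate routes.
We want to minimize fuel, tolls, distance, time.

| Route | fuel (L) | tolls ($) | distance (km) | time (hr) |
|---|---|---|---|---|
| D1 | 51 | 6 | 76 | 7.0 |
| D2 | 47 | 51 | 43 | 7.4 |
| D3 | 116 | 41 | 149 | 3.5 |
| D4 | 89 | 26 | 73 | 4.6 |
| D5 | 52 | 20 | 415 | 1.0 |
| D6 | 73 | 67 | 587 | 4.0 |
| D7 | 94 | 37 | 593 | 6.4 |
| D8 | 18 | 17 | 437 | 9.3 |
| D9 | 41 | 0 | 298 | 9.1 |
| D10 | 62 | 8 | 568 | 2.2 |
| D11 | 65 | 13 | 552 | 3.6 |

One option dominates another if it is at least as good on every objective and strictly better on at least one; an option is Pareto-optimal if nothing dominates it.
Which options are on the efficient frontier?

D1, D2, D3, D4, D5, D8, D9, D10, D11

D1: not dominated.
D2: not dominated (best distance).
D3: not dominated.
D4: not dominated.
D5: not dominated (best time).
D6: dominated by D5 (fuel 52≤73, tolls 20≤67, distance 415≤587, time 1.0≤4.0).
D7: dominated by D4 (fuel 89≤94, tolls 26≤37, distance 73≤593, time 4.6≤6.4).
D8: not dominated (best fuel).
D9: not dominated (best tolls).
D10: not dominated.
D11: not dominated.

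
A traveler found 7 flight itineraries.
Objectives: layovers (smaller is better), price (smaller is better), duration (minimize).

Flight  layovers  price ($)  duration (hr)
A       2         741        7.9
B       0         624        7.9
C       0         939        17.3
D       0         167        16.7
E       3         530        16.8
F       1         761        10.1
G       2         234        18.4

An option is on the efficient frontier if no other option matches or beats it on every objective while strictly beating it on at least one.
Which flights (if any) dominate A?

B

B: layovers 0≤2, price 624≤741, duration 7.9≤7.9 — dominates A.
Others (C, D, E, F, G) are each worse than A on at least one objective.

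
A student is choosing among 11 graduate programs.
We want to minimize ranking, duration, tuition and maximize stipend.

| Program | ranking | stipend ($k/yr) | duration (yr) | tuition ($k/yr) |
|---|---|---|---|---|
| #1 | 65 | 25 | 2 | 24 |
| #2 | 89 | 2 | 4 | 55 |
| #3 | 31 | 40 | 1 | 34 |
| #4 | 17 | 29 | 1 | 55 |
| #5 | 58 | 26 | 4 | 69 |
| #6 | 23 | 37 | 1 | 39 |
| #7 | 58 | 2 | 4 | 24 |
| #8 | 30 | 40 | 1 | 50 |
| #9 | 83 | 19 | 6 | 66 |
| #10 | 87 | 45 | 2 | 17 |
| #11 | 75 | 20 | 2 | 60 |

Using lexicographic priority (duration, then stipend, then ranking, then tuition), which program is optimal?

First minimize duration: best is 1, kept {#3, #4, #6, #8}.
Then maximize stipend: best is 40, kept {#3, #8}.
Then minimize ranking: best is 30, kept {#8}.

#8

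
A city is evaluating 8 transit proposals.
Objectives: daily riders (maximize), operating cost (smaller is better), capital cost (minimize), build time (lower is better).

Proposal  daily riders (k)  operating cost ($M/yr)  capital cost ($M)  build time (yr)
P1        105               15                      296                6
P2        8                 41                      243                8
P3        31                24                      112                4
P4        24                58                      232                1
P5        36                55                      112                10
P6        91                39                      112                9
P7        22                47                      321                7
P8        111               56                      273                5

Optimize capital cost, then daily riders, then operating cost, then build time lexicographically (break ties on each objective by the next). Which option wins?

First minimize capital cost: best is 112, kept {P3, P5, P6}.
Then maximize daily riders: best is 91, kept {P6}.

P6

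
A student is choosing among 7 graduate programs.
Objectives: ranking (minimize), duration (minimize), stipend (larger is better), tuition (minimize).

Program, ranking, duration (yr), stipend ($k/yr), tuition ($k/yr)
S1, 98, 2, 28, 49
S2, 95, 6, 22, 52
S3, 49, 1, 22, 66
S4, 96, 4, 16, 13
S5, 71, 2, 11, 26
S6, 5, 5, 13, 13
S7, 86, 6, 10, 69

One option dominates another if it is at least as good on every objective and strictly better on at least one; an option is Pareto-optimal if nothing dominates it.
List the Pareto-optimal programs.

S1: not dominated (best stipend).
S2: not dominated.
S3: not dominated (best duration).
S4: not dominated.
S5: not dominated.
S6: not dominated (best ranking).
S7: dominated by S3 (ranking 49≤86, duration 1≤6, stipend 22≥10, tuition 66≤69).

S1, S2, S3, S4, S5, S6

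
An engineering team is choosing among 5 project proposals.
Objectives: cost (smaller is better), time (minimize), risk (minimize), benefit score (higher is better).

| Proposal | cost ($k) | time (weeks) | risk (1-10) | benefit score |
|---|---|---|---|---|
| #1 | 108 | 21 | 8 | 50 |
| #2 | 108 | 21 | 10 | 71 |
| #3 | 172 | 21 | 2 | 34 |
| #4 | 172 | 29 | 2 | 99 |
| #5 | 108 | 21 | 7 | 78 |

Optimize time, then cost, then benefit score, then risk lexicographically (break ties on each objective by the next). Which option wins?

#5

First minimize time: best is 21, kept {#1, #2, #3, #5}.
Then minimize cost: best is 108, kept {#1, #2, #5}.
Then maximize benefit score: best is 78, kept {#5}.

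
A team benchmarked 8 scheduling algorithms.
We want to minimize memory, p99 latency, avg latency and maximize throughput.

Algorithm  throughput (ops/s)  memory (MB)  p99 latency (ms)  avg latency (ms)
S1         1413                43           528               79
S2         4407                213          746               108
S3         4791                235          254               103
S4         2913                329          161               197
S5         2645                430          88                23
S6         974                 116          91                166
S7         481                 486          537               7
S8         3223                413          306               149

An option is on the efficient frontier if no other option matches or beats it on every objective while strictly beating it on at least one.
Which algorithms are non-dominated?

S1: not dominated (best memory).
S2: not dominated.
S3: not dominated (best throughput).
S4: not dominated.
S5: not dominated (best p99 latency).
S6: not dominated.
S7: not dominated (best avg latency).
S8: dominated by S3 (throughput 4791≥3223, memory 235≤413, p99 latency 254≤306, avg latency 103≤149).

S1, S2, S3, S4, S5, S6, S7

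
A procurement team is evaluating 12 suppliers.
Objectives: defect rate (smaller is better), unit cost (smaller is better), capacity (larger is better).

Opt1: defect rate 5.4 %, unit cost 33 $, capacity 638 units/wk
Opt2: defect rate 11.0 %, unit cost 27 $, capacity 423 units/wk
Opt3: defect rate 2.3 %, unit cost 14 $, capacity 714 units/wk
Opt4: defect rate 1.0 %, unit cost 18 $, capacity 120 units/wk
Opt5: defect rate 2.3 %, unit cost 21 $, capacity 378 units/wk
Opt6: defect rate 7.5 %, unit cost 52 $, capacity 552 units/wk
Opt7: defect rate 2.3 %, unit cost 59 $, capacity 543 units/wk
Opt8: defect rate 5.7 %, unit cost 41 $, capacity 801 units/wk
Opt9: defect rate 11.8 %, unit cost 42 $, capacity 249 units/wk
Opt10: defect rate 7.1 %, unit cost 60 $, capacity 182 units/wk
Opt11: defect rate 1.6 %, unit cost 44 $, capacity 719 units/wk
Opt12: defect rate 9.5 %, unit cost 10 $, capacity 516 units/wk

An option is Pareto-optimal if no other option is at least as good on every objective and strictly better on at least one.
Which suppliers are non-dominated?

Opt1: dominated by Opt3 (defect rate 2.3≤5.4, unit cost 14≤33, capacity 714≥638).
Opt2: dominated by Opt3 (defect rate 2.3≤11.0, unit cost 14≤27, capacity 714≥423).
Opt3: not dominated.
Opt4: not dominated (best defect rate).
Opt5: dominated by Opt3 (defect rate 2.3≤2.3, unit cost 14≤21, capacity 714≥378).
Opt6: dominated by Opt1 (defect rate 5.4≤7.5, unit cost 33≤52, capacity 638≥552).
Opt7: dominated by Opt3 (defect rate 2.3≤2.3, unit cost 14≤59, capacity 714≥543).
Opt8: not dominated (best capacity).
Opt9: dominated by Opt1 (defect rate 5.4≤11.8, unit cost 33≤42, capacity 638≥249).
Opt10: dominated by Opt1 (defect rate 5.4≤7.1, unit cost 33≤60, capacity 638≥182).
Opt11: not dominated.
Opt12: not dominated (best unit cost).

Opt3, Opt4, Opt8, Opt11, Opt12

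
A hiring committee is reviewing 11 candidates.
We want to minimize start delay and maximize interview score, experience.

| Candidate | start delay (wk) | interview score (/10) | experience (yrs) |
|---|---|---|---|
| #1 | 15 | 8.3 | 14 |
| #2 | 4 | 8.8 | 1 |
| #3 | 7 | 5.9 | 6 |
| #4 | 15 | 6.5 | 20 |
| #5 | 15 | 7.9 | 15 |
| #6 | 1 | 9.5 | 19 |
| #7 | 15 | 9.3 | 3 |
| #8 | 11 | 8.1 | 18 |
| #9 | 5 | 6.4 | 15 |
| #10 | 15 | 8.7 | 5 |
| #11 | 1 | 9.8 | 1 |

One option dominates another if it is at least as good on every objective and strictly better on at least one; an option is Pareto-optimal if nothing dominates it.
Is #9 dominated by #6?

#6 vs #9: start delay 1≤5, interview score 9.5≥6.4, experience 19≥15 — #6 is at least as good on every objective with at least one strict improvement.

Yes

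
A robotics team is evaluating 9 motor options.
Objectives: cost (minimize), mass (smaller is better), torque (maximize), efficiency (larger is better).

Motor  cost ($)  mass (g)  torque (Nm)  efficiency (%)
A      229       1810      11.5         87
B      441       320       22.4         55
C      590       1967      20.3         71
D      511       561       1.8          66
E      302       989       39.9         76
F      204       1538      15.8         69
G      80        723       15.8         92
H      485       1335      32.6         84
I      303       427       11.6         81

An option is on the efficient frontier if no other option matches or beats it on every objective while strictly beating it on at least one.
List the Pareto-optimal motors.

A: dominated by G (cost 80≤229, mass 723≤1810, torque 15.8≥11.5, efficiency 92≥87).
B: not dominated (best mass).
C: dominated by E (cost 302≤590, mass 989≤1967, torque 39.9≥20.3, efficiency 76≥71).
D: dominated by I (cost 303≤511, mass 427≤561, torque 11.6≥1.8, efficiency 81≥66).
E: not dominated (best torque).
F: dominated by G (cost 80≤204, mass 723≤1538, torque 15.8≥15.8, efficiency 92≥69).
G: not dominated (best cost).
H: not dominated.
I: not dominated.

B, E, G, H, I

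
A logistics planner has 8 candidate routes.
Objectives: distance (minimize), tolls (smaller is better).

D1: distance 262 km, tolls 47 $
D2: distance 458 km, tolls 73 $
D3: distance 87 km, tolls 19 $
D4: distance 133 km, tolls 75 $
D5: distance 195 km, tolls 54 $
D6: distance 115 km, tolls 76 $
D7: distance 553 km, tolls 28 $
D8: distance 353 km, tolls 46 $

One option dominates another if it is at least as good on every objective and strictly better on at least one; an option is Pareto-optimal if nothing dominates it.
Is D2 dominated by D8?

D8 vs D2: distance 353≤458, tolls 46≤73 — D8 is at least as good on every objective with at least one strict improvement.

Yes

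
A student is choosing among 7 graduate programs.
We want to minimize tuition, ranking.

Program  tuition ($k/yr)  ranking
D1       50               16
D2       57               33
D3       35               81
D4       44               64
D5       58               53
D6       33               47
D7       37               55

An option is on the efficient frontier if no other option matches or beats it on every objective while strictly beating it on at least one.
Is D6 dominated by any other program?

No

D1: worse on tuition (50 vs 33).
D2: worse on tuition (57 vs 33).
D3: worse on tuition (35 vs 33).
D4: worse on tuition (44 vs 33).
D5: worse on tuition (58 vs 33).
D7: worse on tuition (37 vs 33).
No option is at least as good as D6 on every objective and strictly better on one.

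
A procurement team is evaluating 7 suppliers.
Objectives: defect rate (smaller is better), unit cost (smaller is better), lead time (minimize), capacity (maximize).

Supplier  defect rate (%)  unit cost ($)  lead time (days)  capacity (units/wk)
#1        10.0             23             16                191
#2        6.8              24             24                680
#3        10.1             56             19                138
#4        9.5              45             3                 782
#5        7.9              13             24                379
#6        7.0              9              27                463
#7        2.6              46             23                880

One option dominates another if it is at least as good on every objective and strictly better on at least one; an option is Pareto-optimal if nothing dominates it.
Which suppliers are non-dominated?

#1: not dominated.
#2: not dominated.
#3: dominated by #1 (defect rate 10.0≤10.1, unit cost 23≤56, lead time 16≤19, capacity 191≥138).
#4: not dominated (best lead time).
#5: not dominated.
#6: not dominated (best unit cost).
#7: not dominated (best defect rate).

#1, #2, #4, #5, #6, #7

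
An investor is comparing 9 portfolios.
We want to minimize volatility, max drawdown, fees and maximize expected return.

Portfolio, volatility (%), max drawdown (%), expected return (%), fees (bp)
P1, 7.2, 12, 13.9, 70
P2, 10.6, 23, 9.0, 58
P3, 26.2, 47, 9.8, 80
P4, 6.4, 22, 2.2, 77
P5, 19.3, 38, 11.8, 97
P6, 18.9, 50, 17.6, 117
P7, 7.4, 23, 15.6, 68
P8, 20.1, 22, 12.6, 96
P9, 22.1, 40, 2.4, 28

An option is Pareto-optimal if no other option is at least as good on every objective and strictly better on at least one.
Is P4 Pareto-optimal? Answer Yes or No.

P1: worse on volatility (7.2 vs 6.4).
P2: worse on volatility (10.6 vs 6.4).
P3: worse on volatility (26.2 vs 6.4).
P5: worse on volatility (19.3 vs 6.4).
P6: worse on volatility (18.9 vs 6.4).
P7: worse on volatility (7.4 vs 6.4).
P8: worse on volatility (20.1 vs 6.4).
P9: worse on volatility (22.1 vs 6.4).
No option is at least as good as P4 on every objective and strictly better on one.

Yes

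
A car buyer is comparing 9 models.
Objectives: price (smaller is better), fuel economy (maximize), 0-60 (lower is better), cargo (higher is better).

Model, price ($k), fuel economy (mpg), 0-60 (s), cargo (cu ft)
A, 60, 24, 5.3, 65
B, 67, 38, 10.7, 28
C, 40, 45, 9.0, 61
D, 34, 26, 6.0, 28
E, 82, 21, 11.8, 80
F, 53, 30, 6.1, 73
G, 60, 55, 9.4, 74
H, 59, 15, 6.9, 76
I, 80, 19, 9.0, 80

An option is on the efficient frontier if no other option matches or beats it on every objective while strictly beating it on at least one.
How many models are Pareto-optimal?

A: not dominated (best 0-60).
B: dominated by C (price 40≤67, fuel economy 45≥38, 0-60 9.0≤10.7, cargo 61≥28).
C: not dominated.
D: not dominated (best price).
E: not dominated.
F: not dominated.
G: not dominated (best fuel economy).
H: not dominated.
I: not dominated.
Pareto-optimal: A, C, D, E, F, G, H, I → 8.

8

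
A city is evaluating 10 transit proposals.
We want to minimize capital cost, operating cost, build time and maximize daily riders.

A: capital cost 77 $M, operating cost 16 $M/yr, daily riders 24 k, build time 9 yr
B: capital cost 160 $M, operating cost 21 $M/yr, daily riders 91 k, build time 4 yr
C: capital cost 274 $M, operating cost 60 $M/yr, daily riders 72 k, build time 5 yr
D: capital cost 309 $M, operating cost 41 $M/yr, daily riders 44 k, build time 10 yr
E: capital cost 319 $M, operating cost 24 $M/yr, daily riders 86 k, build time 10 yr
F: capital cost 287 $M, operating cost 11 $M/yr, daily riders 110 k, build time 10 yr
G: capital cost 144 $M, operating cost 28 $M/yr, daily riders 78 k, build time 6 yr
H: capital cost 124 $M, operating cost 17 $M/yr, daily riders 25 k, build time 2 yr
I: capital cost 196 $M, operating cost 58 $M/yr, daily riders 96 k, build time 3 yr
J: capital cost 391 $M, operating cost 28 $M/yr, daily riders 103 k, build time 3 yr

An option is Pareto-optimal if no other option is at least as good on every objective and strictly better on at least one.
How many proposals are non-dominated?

A: not dominated (best capital cost).
B: not dominated.
C: dominated by B (capital cost 160≤274, operating cost 21≤60, daily riders 91≥72, build time 4≤5).
D: dominated by B (capital cost 160≤309, operating cost 21≤41, daily riders 91≥44, build time 4≤10).
E: dominated by B (capital cost 160≤319, operating cost 21≤24, daily riders 91≥86, build time 4≤10).
F: not dominated (best operating cost).
G: not dominated.
H: not dominated (best build time).
I: not dominated.
J: not dominated.
Pareto-optimal: A, B, F, G, H, I, J → 7.

7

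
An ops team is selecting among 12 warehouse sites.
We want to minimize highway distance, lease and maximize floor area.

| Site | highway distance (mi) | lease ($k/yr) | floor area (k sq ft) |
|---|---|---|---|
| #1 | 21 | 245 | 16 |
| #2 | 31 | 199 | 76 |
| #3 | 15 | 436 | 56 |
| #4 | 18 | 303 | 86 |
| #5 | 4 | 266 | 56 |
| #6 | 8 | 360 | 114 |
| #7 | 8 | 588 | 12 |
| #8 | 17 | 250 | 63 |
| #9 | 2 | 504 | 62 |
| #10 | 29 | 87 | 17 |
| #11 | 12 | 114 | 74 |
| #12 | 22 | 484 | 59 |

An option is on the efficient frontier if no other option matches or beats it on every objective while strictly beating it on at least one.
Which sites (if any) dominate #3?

#5: highway distance 4≤15, lease 266≤436, floor area 56≥56 — dominates #3.
#6: highway distance 8≤15, lease 360≤436, floor area 114≥56 — dominates #3.
#11: highway distance 12≤15, lease 114≤436, floor area 74≥56 — dominates #3.
Others (#1, #2, #4, #7, #8, #9, #10, #12) are each worse than #3 on at least one objective.

#5, #6, #11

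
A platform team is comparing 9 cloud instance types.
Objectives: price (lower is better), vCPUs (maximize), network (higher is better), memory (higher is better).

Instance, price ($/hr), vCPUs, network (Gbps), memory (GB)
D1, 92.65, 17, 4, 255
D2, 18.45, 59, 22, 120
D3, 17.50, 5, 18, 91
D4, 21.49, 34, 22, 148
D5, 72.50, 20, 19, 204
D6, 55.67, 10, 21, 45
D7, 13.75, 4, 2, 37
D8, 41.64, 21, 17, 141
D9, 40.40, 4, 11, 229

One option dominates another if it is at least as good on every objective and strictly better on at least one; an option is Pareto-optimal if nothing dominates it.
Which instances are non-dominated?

D1: not dominated (best memory).
D2: not dominated (best vCPUs).
D3: not dominated.
D4: not dominated.
D5: not dominated.
D6: dominated by D2 (price 18.45≤55.67, vCPUs 59≥10, network 22≥21, memory 120≥45).
D7: not dominated (best price).
D8: dominated by D4 (price 21.49≤41.64, vCPUs 34≥21, network 22≥17, memory 148≥141).
D9: not dominated.

D1, D2, D3, D4, D5, D7, D9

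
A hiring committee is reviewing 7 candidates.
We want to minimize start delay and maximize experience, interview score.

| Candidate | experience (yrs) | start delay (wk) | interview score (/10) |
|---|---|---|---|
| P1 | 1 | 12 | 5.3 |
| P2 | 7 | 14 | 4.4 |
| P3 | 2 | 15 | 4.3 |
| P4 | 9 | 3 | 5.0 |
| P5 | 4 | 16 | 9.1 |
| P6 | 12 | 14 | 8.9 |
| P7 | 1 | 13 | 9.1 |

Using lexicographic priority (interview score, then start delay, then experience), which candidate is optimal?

P7

First maximize interview score: best is 9.1, kept {P5, P7}.
Then minimize start delay: best is 13, kept {P7}.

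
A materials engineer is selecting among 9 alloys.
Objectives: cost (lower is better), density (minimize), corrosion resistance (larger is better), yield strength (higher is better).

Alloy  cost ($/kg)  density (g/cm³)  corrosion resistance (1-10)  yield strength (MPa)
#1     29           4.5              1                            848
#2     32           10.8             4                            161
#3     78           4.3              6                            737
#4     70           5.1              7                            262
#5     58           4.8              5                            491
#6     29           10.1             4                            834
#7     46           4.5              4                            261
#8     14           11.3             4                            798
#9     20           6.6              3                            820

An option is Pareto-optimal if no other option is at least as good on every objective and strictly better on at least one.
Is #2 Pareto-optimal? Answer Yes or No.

No

#6 vs #2: cost 29≤32, density 10.1≤10.8, corrosion resistance 4≥4, yield strength 834≥161 — #6 is at least as good on every objective and strictly better on at least one, so #6 dominates #2.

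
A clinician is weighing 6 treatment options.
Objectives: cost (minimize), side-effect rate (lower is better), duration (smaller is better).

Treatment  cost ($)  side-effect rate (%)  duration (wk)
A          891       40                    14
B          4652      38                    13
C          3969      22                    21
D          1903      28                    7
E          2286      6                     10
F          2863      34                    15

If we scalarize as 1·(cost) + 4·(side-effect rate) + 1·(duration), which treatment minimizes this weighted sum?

A

A: 1·891 + 4·40 + 1·14 = 1065
B: 1·4652 + 4·38 + 1·13 = 4817
C: 1·3969 + 4·22 + 1·21 = 4078
D: 1·1903 + 4·28 + 1·7 = 2022
E: 1·2286 + 4·6 + 1·10 = 2320
F: 1·2863 + 4·34 + 1·15 = 3014
Lowest: A at 1065.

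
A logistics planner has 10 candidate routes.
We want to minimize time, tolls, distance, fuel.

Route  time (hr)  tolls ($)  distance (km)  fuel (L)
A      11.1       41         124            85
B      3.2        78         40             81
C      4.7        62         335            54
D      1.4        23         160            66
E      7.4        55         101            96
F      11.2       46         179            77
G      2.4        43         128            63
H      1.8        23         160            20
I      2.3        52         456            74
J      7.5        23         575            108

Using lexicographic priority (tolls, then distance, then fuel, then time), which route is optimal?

H

First minimize tolls: best is 23, kept {D, H, J}.
Then minimize distance: best is 160, kept {D, H}.
Then minimize fuel: best is 20, kept {H}.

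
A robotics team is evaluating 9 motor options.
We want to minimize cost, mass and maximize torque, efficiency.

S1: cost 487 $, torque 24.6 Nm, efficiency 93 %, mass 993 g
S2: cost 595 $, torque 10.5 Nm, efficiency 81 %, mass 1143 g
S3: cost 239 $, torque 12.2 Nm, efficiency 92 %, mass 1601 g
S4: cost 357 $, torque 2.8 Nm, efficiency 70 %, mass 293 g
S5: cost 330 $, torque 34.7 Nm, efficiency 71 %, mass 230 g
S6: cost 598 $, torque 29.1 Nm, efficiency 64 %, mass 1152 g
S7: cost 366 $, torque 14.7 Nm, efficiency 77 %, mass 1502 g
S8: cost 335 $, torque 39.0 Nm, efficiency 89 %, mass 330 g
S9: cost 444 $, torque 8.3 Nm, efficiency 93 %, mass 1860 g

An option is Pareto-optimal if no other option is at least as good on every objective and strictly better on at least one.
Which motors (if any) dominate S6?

S5: cost 330≤598, torque 34.7≥29.1, efficiency 71≥64, mass 230≤1152 — dominates S6.
S8: cost 335≤598, torque 39.0≥29.1, efficiency 89≥64, mass 330≤1152 — dominates S6.
Others (S1, S2, S3, S4, S7, S9) are each worse than S6 on at least one objective.

S5, S8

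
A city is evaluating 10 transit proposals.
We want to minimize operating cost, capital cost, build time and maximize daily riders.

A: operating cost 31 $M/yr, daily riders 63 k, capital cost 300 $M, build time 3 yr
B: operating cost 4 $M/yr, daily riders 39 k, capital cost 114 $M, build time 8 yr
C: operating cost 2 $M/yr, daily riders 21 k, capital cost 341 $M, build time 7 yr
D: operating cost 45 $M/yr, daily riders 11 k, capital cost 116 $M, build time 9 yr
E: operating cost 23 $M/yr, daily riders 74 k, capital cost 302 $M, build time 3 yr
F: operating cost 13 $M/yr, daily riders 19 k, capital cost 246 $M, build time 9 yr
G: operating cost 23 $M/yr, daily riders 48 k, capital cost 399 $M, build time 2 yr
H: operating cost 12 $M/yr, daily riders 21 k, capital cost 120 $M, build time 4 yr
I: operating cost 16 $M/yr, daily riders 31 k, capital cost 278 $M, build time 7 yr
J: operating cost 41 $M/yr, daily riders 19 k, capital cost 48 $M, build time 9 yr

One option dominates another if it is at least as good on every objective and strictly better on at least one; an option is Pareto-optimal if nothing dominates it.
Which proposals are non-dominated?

A, B, C, E, G, H, I, J

A: not dominated.
B: not dominated.
C: not dominated (best operating cost).
D: dominated by B (operating cost 4≤45, daily riders 39≥11, capital cost 114≤116, build time 8≤9).
E: not dominated (best daily riders).
F: dominated by B (operating cost 4≤13, daily riders 39≥19, capital cost 114≤246, build time 8≤9).
G: not dominated (best build time).
H: not dominated.
I: not dominated.
J: not dominated (best capital cost).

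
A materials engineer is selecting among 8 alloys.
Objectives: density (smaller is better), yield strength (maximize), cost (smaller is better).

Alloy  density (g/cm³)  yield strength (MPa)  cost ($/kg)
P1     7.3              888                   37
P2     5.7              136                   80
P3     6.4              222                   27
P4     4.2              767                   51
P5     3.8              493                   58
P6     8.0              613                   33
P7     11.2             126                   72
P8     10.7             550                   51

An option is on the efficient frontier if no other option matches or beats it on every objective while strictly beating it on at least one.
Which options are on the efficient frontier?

P1, P3, P4, P5, P6

P1: not dominated (best yield strength).
P2: dominated by P4 (density 4.2≤5.7, yield strength 767≥136, cost 51≤80).
P3: not dominated (best cost).
P4: not dominated.
P5: not dominated (best density).
P6: not dominated.
P7: dominated by P1 (density 7.3≤11.2, yield strength 888≥126, cost 37≤72).
P8: dominated by P1 (density 7.3≤10.7, yield strength 888≥550, cost 37≤51).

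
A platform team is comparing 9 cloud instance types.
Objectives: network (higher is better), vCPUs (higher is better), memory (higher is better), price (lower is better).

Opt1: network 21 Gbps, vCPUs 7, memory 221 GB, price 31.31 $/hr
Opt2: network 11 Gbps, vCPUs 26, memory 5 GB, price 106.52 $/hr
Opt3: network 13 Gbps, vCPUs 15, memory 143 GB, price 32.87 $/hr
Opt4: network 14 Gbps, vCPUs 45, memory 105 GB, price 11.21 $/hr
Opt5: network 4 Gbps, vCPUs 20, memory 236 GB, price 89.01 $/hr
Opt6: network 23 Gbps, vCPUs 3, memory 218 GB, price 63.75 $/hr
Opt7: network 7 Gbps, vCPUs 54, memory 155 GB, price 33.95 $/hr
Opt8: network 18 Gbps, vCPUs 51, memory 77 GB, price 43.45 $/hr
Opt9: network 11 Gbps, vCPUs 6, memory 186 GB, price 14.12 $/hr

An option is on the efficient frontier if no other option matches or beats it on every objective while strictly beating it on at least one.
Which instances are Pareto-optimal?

Opt1, Opt3, Opt4, Opt5, Opt6, Opt7, Opt8, Opt9

Opt1: not dominated.
Opt2: dominated by Opt4 (network 14≥11, vCPUs 45≥26, memory 105≥5, price 11.21≤106.52).
Opt3: not dominated.
Opt4: not dominated (best price).
Opt5: not dominated (best memory).
Opt6: not dominated (best network).
Opt7: not dominated (best vCPUs).
Opt8: not dominated.
Opt9: not dominated.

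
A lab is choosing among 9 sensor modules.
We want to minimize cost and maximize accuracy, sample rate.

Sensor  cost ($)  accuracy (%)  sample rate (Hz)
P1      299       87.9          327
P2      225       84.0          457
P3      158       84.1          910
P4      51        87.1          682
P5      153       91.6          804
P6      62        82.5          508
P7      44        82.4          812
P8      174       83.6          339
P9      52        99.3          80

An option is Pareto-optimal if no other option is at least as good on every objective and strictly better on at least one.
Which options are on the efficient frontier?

P3, P4, P5, P7, P9

P1: dominated by P5 (cost 153≤299, accuracy 91.6≥87.9, sample rate 804≥327).
P2: dominated by P3 (cost 158≤225, accuracy 84.1≥84.0, sample rate 910≥457).
P3: not dominated (best sample rate).
P4: not dominated.
P5: not dominated.
P6: dominated by P4 (cost 51≤62, accuracy 87.1≥82.5, sample rate 682≥508).
P7: not dominated (best cost).
P8: dominated by P3 (cost 158≤174, accuracy 84.1≥83.6, sample rate 910≥339).
P9: not dominated (best accuracy).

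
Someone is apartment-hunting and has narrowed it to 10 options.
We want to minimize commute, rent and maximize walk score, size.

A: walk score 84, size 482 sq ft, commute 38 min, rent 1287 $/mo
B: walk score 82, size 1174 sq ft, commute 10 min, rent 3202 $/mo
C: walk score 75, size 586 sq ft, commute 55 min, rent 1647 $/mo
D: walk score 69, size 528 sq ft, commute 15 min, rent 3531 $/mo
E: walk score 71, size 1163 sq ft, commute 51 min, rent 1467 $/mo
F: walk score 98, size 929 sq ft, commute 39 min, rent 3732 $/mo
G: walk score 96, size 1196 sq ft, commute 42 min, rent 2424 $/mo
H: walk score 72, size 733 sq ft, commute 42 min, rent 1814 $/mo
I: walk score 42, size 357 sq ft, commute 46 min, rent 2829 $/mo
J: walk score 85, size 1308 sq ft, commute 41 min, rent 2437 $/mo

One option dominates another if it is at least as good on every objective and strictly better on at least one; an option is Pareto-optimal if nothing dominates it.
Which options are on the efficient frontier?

A, B, C, E, F, G, H, J

A: not dominated (best rent).
B: not dominated (best commute).
C: not dominated.
D: dominated by B (walk score 82≥69, size 1174≥528, commute 10≤15, rent 3202≤3531).
E: not dominated.
F: not dominated (best walk score).
G: not dominated.
H: not dominated.
I: dominated by A (walk score 84≥42, size 482≥357, commute 38≤46, rent 1287≤2829).
J: not dominated (best size).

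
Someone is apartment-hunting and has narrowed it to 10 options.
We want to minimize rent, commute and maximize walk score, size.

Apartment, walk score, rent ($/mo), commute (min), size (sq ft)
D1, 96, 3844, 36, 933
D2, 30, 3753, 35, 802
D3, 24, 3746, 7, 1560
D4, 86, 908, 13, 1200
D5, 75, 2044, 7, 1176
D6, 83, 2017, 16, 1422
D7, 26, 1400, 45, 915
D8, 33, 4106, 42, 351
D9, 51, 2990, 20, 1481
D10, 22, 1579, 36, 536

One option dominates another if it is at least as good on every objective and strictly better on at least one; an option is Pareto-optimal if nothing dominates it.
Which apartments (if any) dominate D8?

D1, D4, D5, D6, D9

D1: walk score 96≥33, rent 3844≤4106, commute 36≤42, size 933≥351 — dominates D8.
D4: walk score 86≥33, rent 908≤4106, commute 13≤42, size 1200≥351 — dominates D8.
D5: walk score 75≥33, rent 2044≤4106, commute 7≤42, size 1176≥351 — dominates D8.
D6: walk score 83≥33, rent 2017≤4106, commute 16≤42, size 1422≥351 — dominates D8.
D9: walk score 51≥33, rent 2990≤4106, commute 20≤42, size 1481≥351 — dominates D8.
Others (D2, D3, D7, D10) are each worse than D8 on at least one objective.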